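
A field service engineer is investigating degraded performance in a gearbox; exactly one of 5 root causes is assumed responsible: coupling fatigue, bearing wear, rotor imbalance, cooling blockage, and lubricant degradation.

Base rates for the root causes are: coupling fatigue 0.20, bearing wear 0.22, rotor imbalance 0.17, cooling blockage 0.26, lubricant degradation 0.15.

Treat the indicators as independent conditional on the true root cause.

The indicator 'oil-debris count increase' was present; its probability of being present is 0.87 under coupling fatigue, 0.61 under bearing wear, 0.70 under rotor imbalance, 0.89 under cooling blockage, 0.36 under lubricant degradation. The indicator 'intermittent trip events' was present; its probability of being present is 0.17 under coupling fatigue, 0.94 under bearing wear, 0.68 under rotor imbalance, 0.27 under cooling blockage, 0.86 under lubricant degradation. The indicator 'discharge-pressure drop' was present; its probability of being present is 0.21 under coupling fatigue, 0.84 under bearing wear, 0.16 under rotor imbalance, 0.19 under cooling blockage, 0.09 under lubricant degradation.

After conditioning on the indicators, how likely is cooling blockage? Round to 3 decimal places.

0.084

Multiply each prior by the joint likelihood of the indicator pattern:
  coupling fatigue: 0.20 × 0.87 × 0.17 × 0.21 = 0.0062118
  bearing wear: 0.22 × 0.61 × 0.94 × 0.84 = 0.10596
  rotor imbalance: 0.17 × 0.70 × 0.68 × 0.16 = 0.012947
  cooling blockage: 0.26 × 0.89 × 0.27 × 0.19 = 0.011871
  lubricant degradation: 0.15 × 0.36 × 0.86 × 0.09 = 0.0041796
Normalizing constant Z = 0.0062118 + 0.10596 + 0.012947 + 0.011871 + 0.0041796 = 0.14117.
P(cooling blockage | evidence) = 0.011871 / 0.14117 ≈ 0.084.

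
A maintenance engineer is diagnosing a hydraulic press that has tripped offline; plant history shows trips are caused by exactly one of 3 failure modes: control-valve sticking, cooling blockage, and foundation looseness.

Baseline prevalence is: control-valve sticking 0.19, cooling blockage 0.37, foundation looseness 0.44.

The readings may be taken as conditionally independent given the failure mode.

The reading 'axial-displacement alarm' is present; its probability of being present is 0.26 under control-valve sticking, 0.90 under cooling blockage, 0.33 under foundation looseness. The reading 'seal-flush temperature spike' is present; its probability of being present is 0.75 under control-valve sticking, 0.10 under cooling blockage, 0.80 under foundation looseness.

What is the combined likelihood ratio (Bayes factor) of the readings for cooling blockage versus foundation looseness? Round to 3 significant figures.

0.341

Take the product of per-reading likelihoods under each hypothesis, then divide.
  cooling blockage: 0.90 × 0.10 = 0.09
  foundation looseness: 0.33 × 0.80 = 0.264
Bayes factor = 0.09 / 0.264 ≈ 0.341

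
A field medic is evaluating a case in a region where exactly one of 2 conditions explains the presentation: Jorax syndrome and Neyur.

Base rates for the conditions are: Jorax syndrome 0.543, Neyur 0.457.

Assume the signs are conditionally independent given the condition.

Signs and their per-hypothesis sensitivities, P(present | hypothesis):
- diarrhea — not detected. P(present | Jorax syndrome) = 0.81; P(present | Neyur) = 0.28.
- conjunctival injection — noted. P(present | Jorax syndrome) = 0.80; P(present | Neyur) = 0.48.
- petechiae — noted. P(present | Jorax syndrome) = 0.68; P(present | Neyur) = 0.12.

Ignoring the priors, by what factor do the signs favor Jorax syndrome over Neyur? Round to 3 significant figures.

Joint likelihood of the sign pattern under each hypothesis (using 1 − P(present | H) for each absent sign):
  Jorax syndrome: (1 − 0.81) × 0.80 × 0.68 = 0.10336
  Neyur: (1 − 0.28) × 0.48 × 0.12 = 0.041472
Bayes factor = 0.10336 / 0.041472 ≈ 2.49

2.49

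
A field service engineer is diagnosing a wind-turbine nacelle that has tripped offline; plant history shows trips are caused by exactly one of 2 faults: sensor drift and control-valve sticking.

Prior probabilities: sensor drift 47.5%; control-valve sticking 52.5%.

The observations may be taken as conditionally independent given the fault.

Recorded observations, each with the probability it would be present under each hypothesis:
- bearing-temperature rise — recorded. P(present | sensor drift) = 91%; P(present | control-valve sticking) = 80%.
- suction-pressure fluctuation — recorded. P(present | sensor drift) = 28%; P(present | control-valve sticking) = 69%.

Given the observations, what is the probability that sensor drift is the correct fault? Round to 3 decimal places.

0.295

Multiply each prior by the joint likelihood of the evidence pattern:
  sensor drift: 0.475 × 0.91 × 0.28 = 0.12103
  control-valve sticking: 0.525 × 0.80 × 0.69 = 0.2898
The unnormalized weights sum to 0.41083.
P(sensor drift | evidence) = 0.12103 / 0.41083 ≈ 0.295.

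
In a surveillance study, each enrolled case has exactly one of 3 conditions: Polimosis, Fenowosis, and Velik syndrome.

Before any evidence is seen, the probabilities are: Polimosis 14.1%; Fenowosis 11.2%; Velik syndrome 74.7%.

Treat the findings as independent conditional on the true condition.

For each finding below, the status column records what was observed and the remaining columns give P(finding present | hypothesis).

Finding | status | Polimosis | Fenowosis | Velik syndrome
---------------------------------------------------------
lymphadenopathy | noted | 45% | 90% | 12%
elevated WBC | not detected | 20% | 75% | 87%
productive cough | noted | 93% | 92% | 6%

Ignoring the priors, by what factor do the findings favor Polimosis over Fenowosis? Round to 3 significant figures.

Take the product of per-finding likelihoods under each hypothesis (using 1 − P(present | H) for each absent finding), then divide.
  Polimosis: 0.45 × (1 − 0.20) × 0.93 = 0.3348
  Fenowosis: 0.90 × (1 − 0.75) × 0.92 = 0.207
Bayes factor = 0.3348 / 0.207 ≈ 1.62

1.62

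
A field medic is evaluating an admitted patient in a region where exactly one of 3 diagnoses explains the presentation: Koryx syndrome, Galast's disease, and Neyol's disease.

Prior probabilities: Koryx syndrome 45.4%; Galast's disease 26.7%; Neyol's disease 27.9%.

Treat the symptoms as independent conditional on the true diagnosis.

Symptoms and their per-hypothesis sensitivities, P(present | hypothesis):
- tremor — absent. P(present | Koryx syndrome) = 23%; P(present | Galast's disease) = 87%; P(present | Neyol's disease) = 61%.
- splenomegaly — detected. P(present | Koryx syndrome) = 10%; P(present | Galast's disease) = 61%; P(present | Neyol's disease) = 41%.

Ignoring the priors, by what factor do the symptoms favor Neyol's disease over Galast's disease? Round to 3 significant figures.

Take the product of per-symptom likelihoods under each hypothesis (using 1 − P(present | H) for each absent symptom), then divide.
  Neyol's disease: (1 − 0.61) × 0.41 = 0.1599
  Galast's disease: (1 − 0.87) × 0.61 = 0.0793
Bayes factor = 0.1599 / 0.0793 ≈ 2.02

2.02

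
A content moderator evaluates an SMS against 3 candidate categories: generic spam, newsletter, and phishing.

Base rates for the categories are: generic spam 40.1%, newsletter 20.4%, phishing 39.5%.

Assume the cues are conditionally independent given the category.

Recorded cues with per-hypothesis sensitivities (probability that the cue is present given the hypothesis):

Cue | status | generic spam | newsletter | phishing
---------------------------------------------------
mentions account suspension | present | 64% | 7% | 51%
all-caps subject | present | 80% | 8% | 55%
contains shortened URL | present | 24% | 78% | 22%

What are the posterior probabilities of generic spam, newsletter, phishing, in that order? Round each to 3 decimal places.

0.661, 0.012, 0.327

For each hypothesis, the unnormalized posterior weight is prior × product of the cue likelihoods:
  generic spam: 0.401 × 0.64 × 0.80 × 0.24 = 0.049275
  newsletter: 0.204 × 0.07 × 0.08 × 0.78 = 0.00089107
  phishing: 0.395 × 0.51 × 0.55 × 0.22 = 0.024375
The unnormalized weights sum to 0.074541.
P(generic spam | evidence) = 0.049275 / 0.074541 ≈ 0.661
P(newsletter | evidence) = 0.00089107 / 0.074541 ≈ 0.012
P(phishing | evidence) = 0.024375 / 0.074541 ≈ 0.327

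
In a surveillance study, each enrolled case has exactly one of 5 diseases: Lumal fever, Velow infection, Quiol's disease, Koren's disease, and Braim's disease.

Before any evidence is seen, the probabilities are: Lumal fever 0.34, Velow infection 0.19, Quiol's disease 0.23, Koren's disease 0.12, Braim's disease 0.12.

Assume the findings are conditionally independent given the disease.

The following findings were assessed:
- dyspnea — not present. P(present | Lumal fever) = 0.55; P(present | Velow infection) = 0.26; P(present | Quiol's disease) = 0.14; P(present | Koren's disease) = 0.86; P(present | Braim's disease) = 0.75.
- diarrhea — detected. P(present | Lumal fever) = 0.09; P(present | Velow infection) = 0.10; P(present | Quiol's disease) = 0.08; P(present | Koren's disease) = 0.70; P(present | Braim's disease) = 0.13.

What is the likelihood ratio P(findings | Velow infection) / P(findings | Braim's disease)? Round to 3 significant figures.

2.28

Joint likelihood of the evidence pattern under each hypothesis (using 1 − P(present | H) for each absent finding):
  Velow infection: (1 − 0.26) × 0.10 = 0.074
  Braim's disease: (1 − 0.75) × 0.13 = 0.0325
Bayes factor = 0.074 / 0.0325 ≈ 2.28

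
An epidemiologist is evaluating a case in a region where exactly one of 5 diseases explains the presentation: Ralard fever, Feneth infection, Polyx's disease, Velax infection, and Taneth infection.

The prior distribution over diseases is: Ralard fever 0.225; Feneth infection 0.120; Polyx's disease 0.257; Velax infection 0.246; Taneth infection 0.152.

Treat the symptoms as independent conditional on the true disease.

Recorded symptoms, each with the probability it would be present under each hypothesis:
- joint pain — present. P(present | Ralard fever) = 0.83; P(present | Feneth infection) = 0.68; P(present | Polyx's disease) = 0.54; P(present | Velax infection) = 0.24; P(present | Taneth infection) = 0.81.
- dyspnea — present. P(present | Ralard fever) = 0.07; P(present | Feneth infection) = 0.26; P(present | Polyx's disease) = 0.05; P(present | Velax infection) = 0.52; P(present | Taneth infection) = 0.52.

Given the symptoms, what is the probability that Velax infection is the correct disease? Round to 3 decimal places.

Multiply each prior by the joint likelihood of the symptom pattern:
  Ralard fever: 0.225 × 0.83 × 0.07 = 0.013073
  Feneth infection: 0.120 × 0.68 × 0.26 = 0.021216
  Polyx's disease: 0.257 × 0.54 × 0.05 = 0.006939
  Velax infection: 0.246 × 0.24 × 0.52 = 0.030701
  Taneth infection: 0.152 × 0.81 × 0.52 = 0.064022
Normalizing constant Z = 0.013073 + 0.021216 + 0.006939 + 0.030701 + 0.064022 = 0.13595.
P(Velax infection | evidence) = 0.030701 / 0.13595 ≈ 0.226.

0.226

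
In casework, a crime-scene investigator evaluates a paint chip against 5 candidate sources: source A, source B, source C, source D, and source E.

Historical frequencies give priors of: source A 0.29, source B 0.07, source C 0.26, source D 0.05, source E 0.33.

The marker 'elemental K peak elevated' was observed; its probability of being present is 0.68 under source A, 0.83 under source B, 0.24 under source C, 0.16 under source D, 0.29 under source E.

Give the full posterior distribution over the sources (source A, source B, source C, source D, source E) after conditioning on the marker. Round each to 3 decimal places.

0.468, 0.138, 0.148, 0.019, 0.227

Multiply each prior by the likelihood of the marker:
  source A: 0.29 × 0.68 = 0.1972
  source B: 0.07 × 0.83 = 0.0581
  source C: 0.26 × 0.24 = 0.0624
  source D: 0.05 × 0.16 = 0.008
  source E: 0.33 × 0.29 = 0.0957
Marginal likelihood of the evidence = 0.4214.
P(source A | evidence) = 0.1972 / 0.4214 ≈ 0.468
P(source B | evidence) = 0.0581 / 0.4214 ≈ 0.138
P(source C | evidence) = 0.0624 / 0.4214 ≈ 0.148
P(source D | evidence) = 0.008 / 0.4214 ≈ 0.019
P(source E | evidence) = 0.0957 / 0.4214 ≈ 0.227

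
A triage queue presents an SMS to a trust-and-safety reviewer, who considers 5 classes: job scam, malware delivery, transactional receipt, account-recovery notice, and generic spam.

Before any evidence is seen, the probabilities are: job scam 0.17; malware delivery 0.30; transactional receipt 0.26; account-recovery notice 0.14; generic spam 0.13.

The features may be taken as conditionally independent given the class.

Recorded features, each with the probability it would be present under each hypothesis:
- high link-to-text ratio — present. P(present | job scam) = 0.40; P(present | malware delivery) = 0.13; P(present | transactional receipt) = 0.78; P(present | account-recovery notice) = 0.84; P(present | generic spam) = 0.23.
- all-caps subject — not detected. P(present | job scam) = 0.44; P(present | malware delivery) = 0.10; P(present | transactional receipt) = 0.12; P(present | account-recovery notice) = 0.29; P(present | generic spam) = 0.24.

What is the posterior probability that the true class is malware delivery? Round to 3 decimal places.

By Bayes' rule with conditional independence, the unnormalized weight for each hypothesis is prior × ∏ likelihoods (using 1 − P(present | H) for each absent feature):
  job scam: 0.17 × 0.40 × (1 − 0.44) = 0.03808
  malware delivery: 0.30 × 0.13 × (1 − 0.10) = 0.0351
  transactional receipt: 0.26 × 0.78 × (1 − 0.12) = 0.17846
  account-recovery notice: 0.14 × 0.84 × (1 − 0.29) = 0.083496
  generic spam: 0.13 × 0.23 × (1 − 0.24) = 0.022724
The unnormalized weights sum to 0.35786.
P(malware delivery | evidence) = 0.0351 / 0.35786 ≈ 0.098.

0.098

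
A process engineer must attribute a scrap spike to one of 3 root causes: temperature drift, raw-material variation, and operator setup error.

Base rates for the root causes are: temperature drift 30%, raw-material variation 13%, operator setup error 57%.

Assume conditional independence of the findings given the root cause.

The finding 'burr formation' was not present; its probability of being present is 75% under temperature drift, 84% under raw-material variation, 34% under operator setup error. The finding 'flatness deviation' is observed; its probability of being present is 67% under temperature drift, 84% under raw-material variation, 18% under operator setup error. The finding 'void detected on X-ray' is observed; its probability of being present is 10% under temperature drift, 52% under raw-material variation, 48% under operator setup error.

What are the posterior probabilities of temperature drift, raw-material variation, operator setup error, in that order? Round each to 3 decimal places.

0.108, 0.195, 0.697

By Bayes' rule with conditional independence, the unnormalized weight for each hypothesis is prior × ∏ likelihoods (using 1 − P(present | H) for each absent finding):
  temperature drift: 0.30 × (1 − 0.75) × 0.67 × 0.10 = 0.005025
  raw-material variation: 0.13 × (1 − 0.84) × 0.84 × 0.52 = 0.0090854
  operator setup error: 0.57 × (1 − 0.34) × 0.18 × 0.48 = 0.032504
Normalizing constant Z = 0.005025 + 0.0090854 + 0.032504 = 0.046614.
P(temperature drift | evidence) = 0.005025 / 0.046614 ≈ 0.108
P(raw-material variation | evidence) = 0.0090854 / 0.046614 ≈ 0.195
P(operator setup error | evidence) = 0.032504 / 0.046614 ≈ 0.697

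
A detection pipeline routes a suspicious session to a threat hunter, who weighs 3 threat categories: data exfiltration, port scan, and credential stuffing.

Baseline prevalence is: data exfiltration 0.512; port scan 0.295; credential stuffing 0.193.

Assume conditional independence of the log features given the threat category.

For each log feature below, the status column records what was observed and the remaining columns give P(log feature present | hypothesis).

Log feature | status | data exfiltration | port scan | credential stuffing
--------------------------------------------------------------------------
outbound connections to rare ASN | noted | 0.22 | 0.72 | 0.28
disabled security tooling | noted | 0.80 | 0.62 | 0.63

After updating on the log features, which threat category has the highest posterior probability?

port scan

By Bayes' rule with conditional independence, the unnormalized weight for each hypothesis is prior × ∏ likelihoods:
  data exfiltration: 0.512 × 0.22 × 0.80 = 0.090112
  port scan: 0.295 × 0.72 × 0.62 = 0.13169
  credential stuffing: 0.193 × 0.28 × 0.63 = 0.034045
The unnormalized weights sum to 0.25585.
P(data exfiltration | evidence) ≈ 0.090112 / 0.25585 ≈ 0.352
P(port scan | evidence) ≈ 0.13169 / 0.25585 ≈ 0.515
P(credential stuffing | evidence) ≈ 0.034045 / 0.25585 ≈ 0.133
The largest is 0.515, so port scan is most probable.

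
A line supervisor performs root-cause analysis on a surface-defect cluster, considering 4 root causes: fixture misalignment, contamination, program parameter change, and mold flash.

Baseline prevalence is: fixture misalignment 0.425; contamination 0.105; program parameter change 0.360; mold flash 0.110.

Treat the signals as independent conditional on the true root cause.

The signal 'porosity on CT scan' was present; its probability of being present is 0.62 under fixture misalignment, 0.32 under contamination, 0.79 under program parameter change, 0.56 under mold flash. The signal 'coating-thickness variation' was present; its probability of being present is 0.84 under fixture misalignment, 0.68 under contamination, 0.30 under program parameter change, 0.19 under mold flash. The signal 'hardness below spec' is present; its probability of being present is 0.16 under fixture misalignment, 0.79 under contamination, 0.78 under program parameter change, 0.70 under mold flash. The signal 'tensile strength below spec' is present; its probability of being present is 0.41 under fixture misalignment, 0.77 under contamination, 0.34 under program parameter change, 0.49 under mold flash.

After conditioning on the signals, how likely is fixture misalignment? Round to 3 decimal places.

Multiply each prior by the joint likelihood of the signal pattern:
  fixture misalignment: 0.425 × 0.62 × 0.84 × 0.16 × 0.41 = 0.01452
  contamination: 0.105 × 0.32 × 0.68 × 0.79 × 0.77 = 0.013898
  program parameter change: 0.360 × 0.79 × 0.30 × 0.78 × 0.34 = 0.022627
  mold flash: 0.110 × 0.56 × 0.19 × 0.70 × 0.49 = 0.0040145
Normalizing constant Z = 0.01452 + 0.013898 + 0.022627 + 0.0040145 = 0.05506.
P(fixture misalignment | evidence) = 0.01452 / 0.05506 ≈ 0.264.

0.264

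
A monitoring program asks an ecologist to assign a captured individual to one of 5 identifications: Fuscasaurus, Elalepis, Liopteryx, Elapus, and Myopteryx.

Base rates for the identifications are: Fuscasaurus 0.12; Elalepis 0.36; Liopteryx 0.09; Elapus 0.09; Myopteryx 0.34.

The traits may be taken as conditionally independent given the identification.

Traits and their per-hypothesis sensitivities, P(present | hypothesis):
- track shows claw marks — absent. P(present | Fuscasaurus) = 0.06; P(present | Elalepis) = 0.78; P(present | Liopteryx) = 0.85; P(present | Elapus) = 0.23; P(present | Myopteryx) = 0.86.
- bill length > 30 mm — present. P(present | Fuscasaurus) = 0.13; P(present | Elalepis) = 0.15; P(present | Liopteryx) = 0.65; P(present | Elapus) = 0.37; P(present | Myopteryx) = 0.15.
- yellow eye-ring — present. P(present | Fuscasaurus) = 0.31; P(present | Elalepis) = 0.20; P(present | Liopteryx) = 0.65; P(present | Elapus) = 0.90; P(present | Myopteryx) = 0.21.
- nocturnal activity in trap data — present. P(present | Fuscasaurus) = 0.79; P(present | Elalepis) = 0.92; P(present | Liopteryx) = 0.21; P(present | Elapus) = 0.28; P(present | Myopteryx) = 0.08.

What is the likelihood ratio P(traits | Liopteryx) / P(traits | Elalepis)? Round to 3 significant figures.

Take the product of per-trait likelihoods under each hypothesis (using 1 − P(present | H) for each absent trait), then divide.
  Liopteryx: (1 − 0.85) × 0.65 × 0.65 × 0.21 = 0.013309
  Elalepis: (1 − 0.78) × 0.15 × 0.20 × 0.92 = 0.006072
Bayes factor = 0.013309 / 0.006072 ≈ 2.19

2.19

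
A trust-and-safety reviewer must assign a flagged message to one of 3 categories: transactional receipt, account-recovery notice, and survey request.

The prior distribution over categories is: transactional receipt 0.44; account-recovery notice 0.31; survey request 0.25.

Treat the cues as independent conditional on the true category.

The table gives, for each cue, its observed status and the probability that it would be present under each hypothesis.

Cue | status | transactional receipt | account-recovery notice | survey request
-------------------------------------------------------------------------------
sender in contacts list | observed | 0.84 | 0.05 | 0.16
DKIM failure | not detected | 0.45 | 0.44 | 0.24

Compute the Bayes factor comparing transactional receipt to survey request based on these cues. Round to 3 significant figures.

Joint likelihood of the cue pattern under each hypothesis (using 1 − P(present | H) for each absent cue):
  transactional receipt: 0.84 × (1 − 0.45) = 0.462
  survey request: 0.16 × (1 − 0.24) = 0.1216
Bayes factor = 0.462 / 0.1216 ≈ 3.80

3.80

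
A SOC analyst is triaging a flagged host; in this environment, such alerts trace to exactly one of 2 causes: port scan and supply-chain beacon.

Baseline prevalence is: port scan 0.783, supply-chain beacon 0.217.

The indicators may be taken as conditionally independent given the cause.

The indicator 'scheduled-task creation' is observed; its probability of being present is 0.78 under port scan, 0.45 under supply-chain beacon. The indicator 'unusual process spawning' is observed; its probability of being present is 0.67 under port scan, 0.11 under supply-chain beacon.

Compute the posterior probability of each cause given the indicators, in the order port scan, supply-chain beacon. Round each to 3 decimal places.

0.974, 0.026

Multiply each prior by the joint likelihood of the indicator pattern:
  port scan: 0.783 × 0.78 × 0.67 = 0.4092
  supply-chain beacon: 0.217 × 0.45 × 0.11 = 0.010741
Normalizing constant Z = 0.4092 + 0.010741 = 0.41994.
P(port scan | evidence) = 0.4092 / 0.41994 ≈ 0.974
P(supply-chain beacon | evidence) = 0.010741 / 0.41994 ≈ 0.026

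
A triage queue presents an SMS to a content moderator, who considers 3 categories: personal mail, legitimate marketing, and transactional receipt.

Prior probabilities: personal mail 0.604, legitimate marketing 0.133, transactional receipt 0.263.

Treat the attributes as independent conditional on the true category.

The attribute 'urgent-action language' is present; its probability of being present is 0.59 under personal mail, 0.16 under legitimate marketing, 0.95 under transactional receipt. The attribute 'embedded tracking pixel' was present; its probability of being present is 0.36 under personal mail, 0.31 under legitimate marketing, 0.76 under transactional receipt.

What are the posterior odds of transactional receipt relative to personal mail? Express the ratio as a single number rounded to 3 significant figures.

The normalizing constant cancels in an odds ratio, so compute prior × likelihood for the two hypotheses only:
  transactional receipt: 0.263 × 0.95 × 0.76 = 0.18989
  personal mail: 0.604 × 0.59 × 0.36 = 0.12829
Odds(transactional receipt : personal mail) = 0.18989 / 0.12829 ≈ 1.48.

1.48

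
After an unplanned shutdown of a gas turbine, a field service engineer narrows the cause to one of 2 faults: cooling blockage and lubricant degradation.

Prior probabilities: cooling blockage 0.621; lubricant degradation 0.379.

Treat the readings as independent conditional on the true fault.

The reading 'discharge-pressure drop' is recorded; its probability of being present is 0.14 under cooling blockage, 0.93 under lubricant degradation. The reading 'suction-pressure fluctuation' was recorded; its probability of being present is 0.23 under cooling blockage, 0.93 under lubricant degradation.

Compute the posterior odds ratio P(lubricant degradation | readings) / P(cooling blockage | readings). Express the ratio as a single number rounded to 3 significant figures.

Posterior odds equal prior odds times the likelihood ratio; only the two competing hypotheses matter.
  lubricant degradation: 0.379 × 0.93 × 0.93 = 0.3278
  cooling blockage: 0.621 × 0.14 × 0.23 = 0.019996
Posterior odds = 0.3278 / 0.019996 ≈ 16.4.

16.4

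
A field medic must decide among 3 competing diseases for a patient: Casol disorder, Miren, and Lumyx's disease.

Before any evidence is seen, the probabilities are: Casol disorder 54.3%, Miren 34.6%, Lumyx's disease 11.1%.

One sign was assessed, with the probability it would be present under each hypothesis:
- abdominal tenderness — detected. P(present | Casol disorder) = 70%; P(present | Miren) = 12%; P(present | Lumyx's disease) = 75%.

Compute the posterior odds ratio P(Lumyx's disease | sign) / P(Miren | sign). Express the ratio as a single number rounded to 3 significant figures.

2.01

The normalizing constant cancels in an odds ratio, so compute prior × likelihood for the two hypotheses only:
  Lumyx's disease: 0.111 × 0.75 = 0.08325
  Miren: 0.346 × 0.12 = 0.04152
Posterior odds = 0.08325 / 0.04152 ≈ 2.01.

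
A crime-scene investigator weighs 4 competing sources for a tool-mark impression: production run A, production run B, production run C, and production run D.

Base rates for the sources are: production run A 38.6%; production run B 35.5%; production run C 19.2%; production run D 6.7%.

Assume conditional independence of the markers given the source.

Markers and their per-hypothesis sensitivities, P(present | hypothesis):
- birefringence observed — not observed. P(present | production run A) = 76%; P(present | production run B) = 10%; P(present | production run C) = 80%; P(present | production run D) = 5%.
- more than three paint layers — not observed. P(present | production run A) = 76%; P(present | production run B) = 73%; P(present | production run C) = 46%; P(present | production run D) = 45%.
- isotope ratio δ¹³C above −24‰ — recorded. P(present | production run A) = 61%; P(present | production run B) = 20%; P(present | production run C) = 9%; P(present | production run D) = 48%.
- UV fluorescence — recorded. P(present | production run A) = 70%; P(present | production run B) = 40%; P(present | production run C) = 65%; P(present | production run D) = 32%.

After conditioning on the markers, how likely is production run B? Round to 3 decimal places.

For each hypothesis, the unnormalized posterior weight is prior × product of the marker likelihoods (using 1 − P(present | H) for each absent marker):
  production run A: 0.386 × (1 − 0.76) × (1 − 0.76) × 0.61 × 0.70 = 0.0094937
  production run B: 0.355 × (1 − 0.10) × (1 − 0.73) × 0.20 × 0.40 = 0.0069012
  production run C: 0.192 × (1 − 0.80) × (1 − 0.46) × 0.09 × 0.65 = 0.0012131
  production run D: 0.067 × (1 − 0.05) × (1 − 0.45) × 0.48 × 0.32 = 0.0053772
The unnormalized weights sum to 0.022985.
P(production run B | evidence) = 0.0069012 / 0.022985 ≈ 0.300.

0.300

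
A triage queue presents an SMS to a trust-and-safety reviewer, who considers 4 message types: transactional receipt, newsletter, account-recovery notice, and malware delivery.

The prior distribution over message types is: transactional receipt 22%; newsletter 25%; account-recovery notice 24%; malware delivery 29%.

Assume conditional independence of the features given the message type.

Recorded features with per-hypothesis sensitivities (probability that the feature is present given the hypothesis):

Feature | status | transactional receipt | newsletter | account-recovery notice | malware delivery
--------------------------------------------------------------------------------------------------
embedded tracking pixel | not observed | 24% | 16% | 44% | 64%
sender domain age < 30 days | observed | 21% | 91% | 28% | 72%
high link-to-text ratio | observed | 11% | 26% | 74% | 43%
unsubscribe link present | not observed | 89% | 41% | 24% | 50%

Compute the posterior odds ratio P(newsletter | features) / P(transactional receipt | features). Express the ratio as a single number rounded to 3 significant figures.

69.0

Posterior odds equal prior odds times the likelihood ratio; only the two competing hypotheses matter (using 1 − P(present | H) for each absent feature).
  newsletter: 0.25 × (1 − 0.16) × 0.91 × 0.26 × (1 − 0.41) = 0.029315
  transactional receipt: 0.22 × (1 − 0.24) × 0.21 × 0.11 × (1 − 0.89) = 0.00042486
Posterior odds = 0.029315 / 0.00042486 ≈ 69.0.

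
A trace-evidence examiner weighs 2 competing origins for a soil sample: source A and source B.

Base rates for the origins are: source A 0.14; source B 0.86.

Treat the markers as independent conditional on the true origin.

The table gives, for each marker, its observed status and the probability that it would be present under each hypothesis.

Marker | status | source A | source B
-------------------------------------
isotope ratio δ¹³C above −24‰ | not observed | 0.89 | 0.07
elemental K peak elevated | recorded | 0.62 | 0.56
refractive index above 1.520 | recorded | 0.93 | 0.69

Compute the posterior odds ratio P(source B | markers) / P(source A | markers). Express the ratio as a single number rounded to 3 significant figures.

Posterior odds equal prior odds times the likelihood ratio; only the two competing hypotheses matter (using 1 − P(present | H) for each absent marker).
  source B: 0.86 × (1 − 0.07) × 0.56 × 0.69 = 0.30904
  source A: 0.14 × (1 − 0.89) × 0.62 × 0.93 = 0.0088796
Posterior odds = 0.30904 / 0.0088796 ≈ 34.8.

34.8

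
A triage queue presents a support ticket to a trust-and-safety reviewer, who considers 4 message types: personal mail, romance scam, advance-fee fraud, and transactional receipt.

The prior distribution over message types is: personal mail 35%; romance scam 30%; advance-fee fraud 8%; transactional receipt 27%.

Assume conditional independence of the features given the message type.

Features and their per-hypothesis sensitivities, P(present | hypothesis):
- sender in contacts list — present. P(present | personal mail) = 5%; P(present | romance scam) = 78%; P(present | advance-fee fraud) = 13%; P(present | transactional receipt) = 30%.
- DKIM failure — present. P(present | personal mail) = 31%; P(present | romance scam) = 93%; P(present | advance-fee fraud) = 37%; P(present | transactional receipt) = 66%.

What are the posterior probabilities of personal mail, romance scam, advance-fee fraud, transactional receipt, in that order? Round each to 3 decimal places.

By Bayes' rule with conditional independence, the unnormalized weight for each hypothesis is prior × ∏ likelihoods:
  personal mail: 0.35 × 0.05 × 0.31 = 0.005425
  romance scam: 0.30 × 0.78 × 0.93 = 0.21762
  advance-fee fraud: 0.08 × 0.13 × 0.37 = 0.003848
  transactional receipt: 0.27 × 0.30 × 0.66 = 0.05346
The unnormalized weights sum to 0.28035.
P(personal mail | evidence) = 0.005425 / 0.28035 ≈ 0.019
P(romance scam | evidence) = 0.21762 / 0.28035 ≈ 0.776
P(advance-fee fraud | evidence) = 0.003848 / 0.28035 ≈ 0.014
P(transactional receipt | evidence) = 0.05346 / 0.28035 ≈ 0.191

0.019, 0.776, 0.014, 0.191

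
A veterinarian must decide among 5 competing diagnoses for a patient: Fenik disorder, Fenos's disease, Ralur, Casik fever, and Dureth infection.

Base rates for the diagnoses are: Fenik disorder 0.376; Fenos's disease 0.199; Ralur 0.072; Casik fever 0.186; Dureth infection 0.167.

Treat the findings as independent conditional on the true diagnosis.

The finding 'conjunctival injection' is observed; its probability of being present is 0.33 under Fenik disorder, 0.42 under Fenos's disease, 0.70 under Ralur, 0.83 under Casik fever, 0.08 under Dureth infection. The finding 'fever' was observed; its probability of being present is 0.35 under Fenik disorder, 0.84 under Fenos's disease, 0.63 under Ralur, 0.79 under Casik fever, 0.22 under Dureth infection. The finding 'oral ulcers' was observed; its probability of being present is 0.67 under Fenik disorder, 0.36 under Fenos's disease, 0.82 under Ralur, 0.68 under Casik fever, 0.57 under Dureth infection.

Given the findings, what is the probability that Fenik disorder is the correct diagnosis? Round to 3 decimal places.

Multiply each prior by the joint likelihood of the evidence pattern:
  Fenik disorder: 0.376 × 0.33 × 0.35 × 0.67 = 0.029097
  Fenos's disease: 0.199 × 0.42 × 0.84 × 0.36 = 0.025275
  Ralur: 0.072 × 0.70 × 0.63 × 0.82 = 0.026037
  Casik fever: 0.186 × 0.83 × 0.79 × 0.68 = 0.082933
  Dureth infection: 0.167 × 0.08 × 0.22 × 0.57 = 0.0016753
Marginal likelihood of the evidence = 0.16502.
P(Fenik disorder | evidence) = 0.029097 / 0.16502 ≈ 0.176.

0.176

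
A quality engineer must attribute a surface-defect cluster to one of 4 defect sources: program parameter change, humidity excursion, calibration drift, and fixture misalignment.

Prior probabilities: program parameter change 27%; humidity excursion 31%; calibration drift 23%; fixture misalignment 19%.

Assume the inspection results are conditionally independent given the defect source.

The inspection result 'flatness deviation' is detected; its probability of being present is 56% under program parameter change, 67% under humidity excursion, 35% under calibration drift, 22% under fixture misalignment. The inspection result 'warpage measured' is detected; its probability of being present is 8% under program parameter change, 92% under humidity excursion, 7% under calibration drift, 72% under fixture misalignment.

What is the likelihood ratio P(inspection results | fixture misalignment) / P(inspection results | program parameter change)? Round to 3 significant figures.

Joint likelihood of the inspection result pattern under each hypothesis:
  fixture misalignment: 0.22 × 0.72 = 0.1584
  program parameter change: 0.56 × 0.08 = 0.0448
Bayes factor = 0.1584 / 0.0448 ≈ 3.54

3.54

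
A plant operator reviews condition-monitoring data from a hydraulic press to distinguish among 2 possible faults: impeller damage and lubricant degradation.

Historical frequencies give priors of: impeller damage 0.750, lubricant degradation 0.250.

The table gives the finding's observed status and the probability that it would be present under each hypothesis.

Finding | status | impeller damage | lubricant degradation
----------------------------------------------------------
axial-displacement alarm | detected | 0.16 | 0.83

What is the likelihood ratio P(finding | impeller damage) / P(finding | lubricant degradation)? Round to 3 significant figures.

0.193

The Bayes factor is the ratio of the two likelihoods.
  impeller damage: 0.16
  lubricant degradation: 0.83
Bayes factor = 0.16 / 0.83 ≈ 0.193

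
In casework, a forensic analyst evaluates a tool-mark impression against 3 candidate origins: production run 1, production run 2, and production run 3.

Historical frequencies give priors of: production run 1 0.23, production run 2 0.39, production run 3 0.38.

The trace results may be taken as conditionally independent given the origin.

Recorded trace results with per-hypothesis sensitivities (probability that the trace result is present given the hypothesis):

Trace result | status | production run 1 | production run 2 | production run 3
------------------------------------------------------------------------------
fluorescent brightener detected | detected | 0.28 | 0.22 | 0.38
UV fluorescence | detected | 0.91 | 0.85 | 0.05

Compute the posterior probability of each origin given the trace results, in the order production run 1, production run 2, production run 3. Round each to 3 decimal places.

By Bayes' rule with conditional independence, the unnormalized weight for each hypothesis is prior × ∏ likelihoods:
  production run 1: 0.23 × 0.28 × 0.91 = 0.058604
  production run 2: 0.39 × 0.22 × 0.85 = 0.07293
  production run 3: 0.38 × 0.38 × 0.05 = 0.00722
Normalizing constant Z = 0.058604 + 0.07293 + 0.00722 = 0.13875.
P(production run 1 | evidence) = 0.058604 / 0.13875 ≈ 0.422
P(production run 2 | evidence) = 0.07293 / 0.13875 ≈ 0.526
P(production run 3 | evidence) = 0.00722 / 0.13875 ≈ 0.052

0.422, 0.526, 0.052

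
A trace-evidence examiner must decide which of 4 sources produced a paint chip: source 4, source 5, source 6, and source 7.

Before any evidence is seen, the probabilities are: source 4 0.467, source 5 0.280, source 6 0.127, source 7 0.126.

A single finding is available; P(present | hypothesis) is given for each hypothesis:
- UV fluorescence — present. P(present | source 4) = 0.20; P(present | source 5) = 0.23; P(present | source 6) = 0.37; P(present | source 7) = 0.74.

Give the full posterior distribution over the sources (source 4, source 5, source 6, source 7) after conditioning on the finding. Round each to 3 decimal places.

For each hypothesis, the unnormalized posterior weight is prior × likelihood:
  source 4: 0.467 × 0.20 = 0.0934
  source 5: 0.280 × 0.23 = 0.0644
  source 6: 0.127 × 0.37 = 0.04699
  source 7: 0.126 × 0.74 = 0.09324
The unnormalized weights sum to 0.29803.
P(source 4 | evidence) = 0.0934 / 0.29803 ≈ 0.313
P(source 5 | evidence) = 0.0644 / 0.29803 ≈ 0.216
P(source 6 | evidence) = 0.04699 / 0.29803 ≈ 0.158
P(source 7 | evidence) = 0.09324 / 0.29803 ≈ 0.313

0.313, 0.216, 0.158, 0.313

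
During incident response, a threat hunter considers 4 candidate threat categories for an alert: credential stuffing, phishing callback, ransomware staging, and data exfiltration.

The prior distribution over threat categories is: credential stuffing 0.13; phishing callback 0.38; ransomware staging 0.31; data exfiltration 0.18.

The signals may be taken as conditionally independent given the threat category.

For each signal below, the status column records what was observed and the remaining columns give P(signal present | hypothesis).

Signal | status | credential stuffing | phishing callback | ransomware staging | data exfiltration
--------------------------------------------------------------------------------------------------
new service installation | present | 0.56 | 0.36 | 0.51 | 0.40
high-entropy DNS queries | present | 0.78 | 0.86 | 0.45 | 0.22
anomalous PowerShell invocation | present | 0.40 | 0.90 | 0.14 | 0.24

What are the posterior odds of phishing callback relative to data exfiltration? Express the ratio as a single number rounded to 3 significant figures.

27.9

Unnormalized posterior weight (prior times the signal likelihoods) for each of the two hypotheses:
  phishing callback: 0.38 × 0.36 × 0.86 × 0.90 = 0.10588
  data exfiltration: 0.18 × 0.40 × 0.22 × 0.24 = 0.0038016
Odds(phishing callback : data exfiltration) = 0.10588 / 0.0038016 ≈ 27.9.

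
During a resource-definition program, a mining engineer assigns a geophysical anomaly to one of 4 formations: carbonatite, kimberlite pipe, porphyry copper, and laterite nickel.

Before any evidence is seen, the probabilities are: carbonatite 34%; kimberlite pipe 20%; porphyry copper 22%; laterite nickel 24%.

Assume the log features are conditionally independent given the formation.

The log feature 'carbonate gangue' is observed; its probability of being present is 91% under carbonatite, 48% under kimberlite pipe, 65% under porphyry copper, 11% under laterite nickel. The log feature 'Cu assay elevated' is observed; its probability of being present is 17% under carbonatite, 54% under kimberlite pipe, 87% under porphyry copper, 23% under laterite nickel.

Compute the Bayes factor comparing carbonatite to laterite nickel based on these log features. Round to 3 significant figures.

Joint likelihood of the log feature pattern under each hypothesis:
  carbonatite: 0.91 × 0.17 = 0.1547
  laterite nickel: 0.11 × 0.23 = 0.0253
Bayes factor = 0.1547 / 0.0253 ≈ 6.11

6.11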